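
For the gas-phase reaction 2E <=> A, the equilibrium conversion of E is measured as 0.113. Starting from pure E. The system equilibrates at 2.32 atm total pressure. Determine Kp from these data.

Let X = conversion of E (basis 1 mol E); extent of reaction ξ = 0.5X.
Mole table: n_E = 1 − X; n_A = 0.5X.
n_T = Σnᵢ = 1 − 0.5X.
At X = 0.113: n_E = 0.887, n_A = 0.0565, n_T = 0.944.
p_i = (n_i/n_T)·P. Kp = p_A / (p_E^2) = 0.0292 atm^-1.

Kp = 0.0292 atm^-1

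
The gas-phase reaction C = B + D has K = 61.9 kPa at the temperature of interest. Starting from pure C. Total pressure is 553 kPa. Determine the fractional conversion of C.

X = 0.317

Basis: 1 mol C initially; let X = conversion of C. Extent ξ = X.
Moles: n_C = 1 − X; n_B = X; n_D = X.
Total moles n_T = 1 + X.
With p_i = (n_i/n_T)P, K = p_B p_D / (p_C).
Substituting and setting equal to 61.9 kPa gives a polynomial in X; the root in (0,1) is X = 0.317.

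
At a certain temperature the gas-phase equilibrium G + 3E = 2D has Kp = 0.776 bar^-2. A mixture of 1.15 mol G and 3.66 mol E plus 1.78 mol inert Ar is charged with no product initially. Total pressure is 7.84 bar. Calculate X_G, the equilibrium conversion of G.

X = 0.645

Let X = conversion of G (basis 1.15 mol G); extent of reaction ξ = 1.15X.
Moles: n_G = 1.15 − 1.15X; n_E = 3.66 − 3.45X; n_D = 2.3X; n_I = 1.78 (inert).
Total moles n_T = 6.59 − 2.3X.
With p_i = (n_i/n_T)P, Kp = p_D^2 / (p_G p_E^3).
Setting this equal to 0.776 bar^-2 and taking the physical root (0 < X < 1) gives X = 0.645.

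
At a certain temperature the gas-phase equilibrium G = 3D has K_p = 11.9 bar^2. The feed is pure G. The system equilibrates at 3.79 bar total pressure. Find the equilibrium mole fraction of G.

Let X = conversion of G (basis 1 mol G); extent of reaction ξ = X.
At extent ξ: n_G = 1 − X; n_D = 3X.
Summing: n_T = 1 + 2X.
y_i = n_i/n_T, p_i = y_i·P. K_p = p_D^3 / (p_G).
Substituting and setting equal to 11.9 bar^2 gives a polynomial in X; the root in (0,1) is X = 0.390.
Then n_G = 0.61, n_T = 1.78, so y_G = 0.343.

y_G = 0.343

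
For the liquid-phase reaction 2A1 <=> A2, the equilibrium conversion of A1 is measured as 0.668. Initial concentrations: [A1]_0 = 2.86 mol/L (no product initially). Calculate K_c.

K_c = 1.06 L/mol

Let X = conversion of A1.
Concentrations: [A1] = 2.86 − 2.86X; [A2] = 1.43X.
At X = 0.668: [A1] = 0.95, [A2] = 0.955.
K_c = [A2] / ([A1]^2) = 1.06 L/mol.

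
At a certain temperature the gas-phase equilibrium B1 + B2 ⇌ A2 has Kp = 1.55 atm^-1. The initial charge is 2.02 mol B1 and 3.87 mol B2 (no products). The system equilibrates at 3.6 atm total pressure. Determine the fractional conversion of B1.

Take 2.02 mol B1 as basis and let X be its fractional conversion, so ξ = 2.02X.
Species balance: n_B1 = 2.02 − 2.02X; n_B2 = 3.87 − 2.02X; n_A2 = 2.02X.
n_T = Σnᵢ = 5.89 − 2.02X.
With p_i = (n_i/n_T)P, Kp = p_A2 / (p_B1 p_B2).
Equating to 1.55 atm^-1 and solving on 0 < X < 1: X = 0.750.

X = 0.750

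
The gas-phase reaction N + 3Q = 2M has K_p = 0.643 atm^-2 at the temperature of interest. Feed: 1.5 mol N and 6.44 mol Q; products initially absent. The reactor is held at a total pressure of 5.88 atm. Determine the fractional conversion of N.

X = 0.787

Let X = conversion of N (basis 1.5 mol N); extent of reaction ξ = 1.5X.
At extent ξ: n_N = 1.5 − 1.5X; n_Q = 6.44 − 4.5X; n_M = 3X.
Total moles n_T = 7.94 − 3X.
With p_i = (n_i/n_T)P, K_p = p_M^2 / (p_N p_Q^3).
Substituting and setting equal to 0.643 atm^-2 gives a polynomial in X; the root in (0,1) is X = 0.787.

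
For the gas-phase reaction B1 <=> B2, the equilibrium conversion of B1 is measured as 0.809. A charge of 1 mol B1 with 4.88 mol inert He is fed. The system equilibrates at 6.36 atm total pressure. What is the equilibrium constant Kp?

Kp = 4.24

Take 1 mol B1 as basis and let X be its fractional conversion, so ξ = X.
At extent ξ: n_B1 = 1 − X; n_B2 = X; n_I = 4.88 (inert).
Since Δν = 0, n_T = 5.88 throughout.
At X = 0.809: n_B1 = 0.191, n_B2 = 0.809, n_T = 5.88.
p_i = (n_i/n_T)·P. Kp = p_B2 / (p_B1) = 4.24.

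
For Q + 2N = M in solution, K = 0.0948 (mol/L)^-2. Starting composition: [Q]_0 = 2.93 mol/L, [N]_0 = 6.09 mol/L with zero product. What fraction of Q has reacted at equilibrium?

Let X = conversion of Q; extent ξ = 2.93·X mol/L.
Concentrations: [Q] = 2.93 − 2.93X; [N] = 6.09 − 5.86X; [M] = 2.93X.
K = [M] / ([Q] [N]^2).
Solving K = 0.0948 for X ∈ (0,1): X = 0.493.

X = 0.493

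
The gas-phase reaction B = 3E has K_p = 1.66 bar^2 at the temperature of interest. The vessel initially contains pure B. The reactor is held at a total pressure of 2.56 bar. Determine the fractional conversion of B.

Take 1 mol B as basis and let X be its fractional conversion, so ξ = X.
Mole table: n_B = 1 − X; n_E = 3X.
n_T = Σnᵢ = 1 + 2X.
y_i = n_i/n_T, p_i = y_i·P. K_p = p_E^3 / (p_B).
Equating to 1.66 bar^2 and solving on 0 < X < 1: X = 0.251.

X = 0.251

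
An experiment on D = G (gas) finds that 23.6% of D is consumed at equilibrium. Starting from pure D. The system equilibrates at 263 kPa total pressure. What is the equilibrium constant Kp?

Kp = 0.309

Let X = conversion of D (basis 1 mol D); extent of reaction ξ = X.
Mole table: n_D = 1 − X; n_G = X.
Since Δν = 0, n_T = 1 throughout.
At X = 0.236: n_D = 0.764, n_G = 0.236, n_T = 1.
p_i = (n_i/n_T)·P. Kp = p_G / (p_D) = 0.309.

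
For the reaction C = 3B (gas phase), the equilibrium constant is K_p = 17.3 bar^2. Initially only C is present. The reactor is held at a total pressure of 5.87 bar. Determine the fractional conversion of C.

X = 0.324

Basis: 1 mol C initially; let X = conversion of C. Extent ξ = X.
At extent ξ: n_C = 1 − X; n_B = 3X.
Summing: n_T = 1 + 2X.
Mole fractions y_i = n_i/n_T; K_p = p_B^3 / (p_C) with p_i = y_i·P.
Equating to 17.3 bar^2 and solving on 0 < X < 1: X = 0.324.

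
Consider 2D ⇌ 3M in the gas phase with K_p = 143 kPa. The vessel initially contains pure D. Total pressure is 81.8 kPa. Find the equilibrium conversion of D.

Basis: 1 mol D initially; let X = conversion of D. Extent ξ = 0.5X.
Moles: n_D = 1 − X; n_M = 1.5X.
n_T = Σnᵢ = 1 + 0.5X.
y_i = n_i/n_T, p_i = y_i·P. K_p = p_M^3 / (p_D^2).
This yields a degree-3 equation in X; solving on (0,1), X = 0.527.

X = 0.527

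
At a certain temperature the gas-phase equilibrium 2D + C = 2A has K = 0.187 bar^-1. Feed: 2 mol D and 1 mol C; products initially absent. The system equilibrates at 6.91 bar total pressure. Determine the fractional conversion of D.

Take 2 mol D as basis and let X be its fractional conversion, so ξ = X.
Mole table: n_D = 2 − 2X; n_C = 1 − X; n_A = 2X.
Total moles n_T = 3 − X.
Mole fractions y_i = n_i/n_T; K = p_A^2 / (p_D^2 p_C) with p_i = y_i·P.
Equating to 0.187 bar^-1 and solving on 0 < X < 1: X = 0.359.

X = 0.359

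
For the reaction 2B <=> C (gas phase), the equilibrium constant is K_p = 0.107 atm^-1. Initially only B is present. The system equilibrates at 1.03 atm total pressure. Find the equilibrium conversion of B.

Let X = conversion of B (basis 1 mol B); extent of reaction ξ = 0.5X.
Species balance: n_B = 1 − X; n_C = 0.5X.
Summing: n_T = 1 − 0.5X.
y_i = n_i/n_T, p_i = y_i·P. K_p = p_C / (p_B^2).
Substituting and setting equal to 0.107 atm^-1 gives a polynomial in X; the root in (0,1) is X = 0.167.

X = 0.167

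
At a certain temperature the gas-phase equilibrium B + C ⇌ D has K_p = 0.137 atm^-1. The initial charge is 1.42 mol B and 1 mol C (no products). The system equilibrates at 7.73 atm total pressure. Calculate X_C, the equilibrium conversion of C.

X = 0.353

Basis: 1 mol C initially; let X = conversion of C. Extent ξ = X.
Species balance: n_B = 1.42 − X; n_C = 1 − X; n_D = X.
Summing: n_T = 2.42 − X.
Mole fractions y_i = n_i/n_T; K_p = p_D / (p_B p_C) with p_i = y_i·P.
Substituting and setting equal to 0.137 atm^-1 gives a polynomial in X; the root in (0,1) is X = 0.353.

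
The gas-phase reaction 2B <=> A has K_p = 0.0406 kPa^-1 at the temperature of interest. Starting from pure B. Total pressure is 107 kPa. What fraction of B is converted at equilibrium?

Let X = conversion of B (basis 1 mol B); extent of reaction ξ = 0.5X.
Mole table: n_B = 1 − X; n_A = 0.5X.
n_T = Σnᵢ = 1 − 0.5X.
y_i = n_i/n_T, p_i = y_i·P. K_p = p_A / (p_B^2).
Substituting and setting equal to 0.0406 kPa^-1 gives a polynomial in X; the root in (0,1) is X = 0.767.

X = 0.767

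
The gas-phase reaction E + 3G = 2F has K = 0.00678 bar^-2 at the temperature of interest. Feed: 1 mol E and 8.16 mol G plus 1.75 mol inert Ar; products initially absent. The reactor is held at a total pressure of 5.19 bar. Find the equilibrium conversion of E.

Take 1 mol E as basis and let X be its fractional conversion, so ξ = X.
Moles: n_E = 1 − X; n_G = 8.16 − 3X; n_F = 2X; n_I = 1.75 (inert).
n_T = Σnᵢ = 10.9 − 2X.
With p_i = (n_i/n_T)P, K = p_F^2 / (p_E p_G^3).
Setting this equal to 0.00678 bar^-2 and taking the physical root (0 < X < 1) gives X = 0.328.

X = 0.328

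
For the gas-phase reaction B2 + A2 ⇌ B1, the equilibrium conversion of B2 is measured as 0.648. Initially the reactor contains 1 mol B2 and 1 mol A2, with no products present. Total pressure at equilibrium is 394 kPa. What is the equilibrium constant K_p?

K_p = 0.0179 kPa^-1

Basis: 1 mol B2 initially; let X = conversion of B2. Extent ξ = X.
At extent ξ: n_B2 = 1 − X; n_A2 = 1 − X; n_B1 = X.
n_T = Σnᵢ = 2 − X.
At X = 0.648: n_B2 = 0.352, n_A2 = 0.352, n_B1 = 0.648, n_T = 1.35.
p_i = (n_i/n_T)·P. K_p = p_B1 / (p_B2 p_A2) = 0.0179 kPa^-1.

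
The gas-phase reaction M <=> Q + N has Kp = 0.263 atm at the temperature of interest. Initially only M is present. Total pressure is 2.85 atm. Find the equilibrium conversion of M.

X = 0.291

Basis: 1 mol M initially; let X = conversion of M. Extent ξ = X.
Species balance: n_M = 1 − X; n_Q = X; n_N = X.
Total moles n_T = 1 + X.
y_i = n_i/n_T, p_i = y_i·P. Kp = p_Q p_N / (p_M).
Equating to 0.263 atm and solving on 0 < X < 1: X = 0.291.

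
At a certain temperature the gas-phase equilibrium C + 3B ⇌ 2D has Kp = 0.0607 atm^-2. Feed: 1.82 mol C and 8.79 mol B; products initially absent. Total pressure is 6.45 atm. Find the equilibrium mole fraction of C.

Let X = conversion of C (basis 1.82 mol C); extent of reaction ξ = 1.82X.
Moles: n_C = 1.82 − 1.82X; n_B = 8.79 − 5.46X; n_D = 3.64X.
Total moles n_T = 10.6 − 3.64X.
Mole fractions y_i = n_i/n_T; Kp = p_D^2 / (p_C p_B^3) with p_i = y_i·P.
Setting this equal to 0.0607 atm^-2 and taking the physical root (0 < X < 1) gives X = 0.588.
Then n_C = 0.75, n_T = 8.47, so y_C = 0.089.

y_C = 0.089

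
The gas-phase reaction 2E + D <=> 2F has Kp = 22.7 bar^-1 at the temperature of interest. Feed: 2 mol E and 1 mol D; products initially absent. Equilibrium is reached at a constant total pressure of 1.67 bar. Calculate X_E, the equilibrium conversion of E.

X = 0.692

Let X = conversion of E (basis 2 mol E); extent of reaction ξ = X.
Mole table: n_E = 2 − 2X; n_D = 1 − X; n_F = 2X.
n_T = Σnᵢ = 3 − X.
Mole fractions y_i = n_i/n_T; Kp = p_F^2 / (p_E^2 p_D) with p_i = y_i·P.
Equating to 22.7 bar^-1 and solving on 0 < X < 1: X = 0.692.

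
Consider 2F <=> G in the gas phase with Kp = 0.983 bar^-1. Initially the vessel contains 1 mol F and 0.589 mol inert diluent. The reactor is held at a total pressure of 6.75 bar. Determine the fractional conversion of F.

X = 0.739

Take 1 mol F as basis and let X be its fractional conversion, so ξ = 0.5X.
Moles: n_F = 1 − X; n_G = 0.5X; n_I = 0.589 (inert).
n_T = Σnᵢ = 1.59 − 0.5X.
With p_i = (n_i/n_T)P, Kp = p_G / (p_F^2).
Setting this equal to 0.983 bar^-1 and taking the physical root (0 < X < 1) gives X = 0.739.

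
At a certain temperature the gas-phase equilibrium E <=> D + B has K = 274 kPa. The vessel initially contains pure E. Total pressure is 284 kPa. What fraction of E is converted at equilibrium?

X = 0.701

Let X = conversion of E (basis 1 mol E); extent of reaction ξ = X.
At extent ξ: n_E = 1 − X; n_D = X; n_B = X.
n_T = Σnᵢ = 1 + X.
With p_i = (n_i/n_T)P, K = p_D p_B / (p_E).
Setting this equal to 274 kPa and taking the physical root (0 < X < 1) gives X = 0.701.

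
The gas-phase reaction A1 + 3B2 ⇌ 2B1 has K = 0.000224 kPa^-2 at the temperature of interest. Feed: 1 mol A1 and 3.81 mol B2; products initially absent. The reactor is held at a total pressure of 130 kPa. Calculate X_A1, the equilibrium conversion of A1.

X = 0.553

Basis: 1 mol A1 initially; let X = conversion of A1. Extent ξ = X.
Moles: n_A1 = 1 − X; n_B2 = 3.81 − 3X; n_B1 = 2X.
Total moles n_T = 4.81 − 2X.
With p_i = (n_i/n_T)P, K = p_B1^2 / (p_A1 p_B2^3).
Equating to 0.000224 kPa^-2 and solving on 0 < X < 1: X = 0.553.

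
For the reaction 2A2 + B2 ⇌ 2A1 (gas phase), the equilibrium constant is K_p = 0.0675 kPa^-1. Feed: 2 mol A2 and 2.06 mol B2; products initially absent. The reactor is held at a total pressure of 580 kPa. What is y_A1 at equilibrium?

Take 2 mol A2 as basis and let X be its fractional conversion, so ξ = X.
Mole table: n_A2 = 2 − 2X; n_B2 = 2.06 − X; n_A1 = 2X.
Summing: n_T = 4.06 − X.
y_i = n_i/n_T, p_i = y_i·P. K_p = p_A1^2 / (p_A2^2 p_B2).
Setting this equal to 0.0675 kPa^-1 and taking the physical root (0 < X < 1) gives X = 0.796.
Then n_A1 = 1.59, n_T = 3.26, so y_A1 = 0.487.

y_A1 = 0.487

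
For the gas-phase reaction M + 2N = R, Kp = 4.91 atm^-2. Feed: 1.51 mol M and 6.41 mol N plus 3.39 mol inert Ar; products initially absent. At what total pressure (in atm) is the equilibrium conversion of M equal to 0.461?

Let X = conversion of M (basis 1.51 mol M); extent of reaction ξ = 1.51X.
At extent ξ: n_M = 1.51 − 1.51X; n_N = 6.41 − 3.02X; n_R = 1.51X; n_I = 3.39 (inert).
Summing: n_T = 11.3 − 3.02X.
Kp = p_R / (p_M p_N^2) with p_i = (n_i/n_T)·P.
At X = 0.461: the mole-fraction product g(X) = Π y_i^ν_i = 3.341. Since Kp = g(X)·P^{-2}, P = (g/Kp)^(1/2) = (3.341/4.91)^(1/2) = 0.825 atm.

P = 0.825 atm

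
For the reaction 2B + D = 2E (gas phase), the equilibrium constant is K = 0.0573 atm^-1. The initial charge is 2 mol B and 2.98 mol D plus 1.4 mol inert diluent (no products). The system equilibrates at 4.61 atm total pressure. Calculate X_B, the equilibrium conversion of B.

X = 0.255

Let X = conversion of B (basis 2 mol B); extent of reaction ξ = X.
Mole table: n_B = 2 − 2X; n_D = 2.98 − X; n_E = 2X; n_I = 1.4 (inert).
Total moles n_T = 6.38 − X.
y_i = n_i/n_T, p_i = y_i·P. K = p_E^2 / (p_B^2 p_D).
Substituting and setting equal to 0.0573 atm^-1 gives a polynomial in X; the root in (0,1) is X = 0.255.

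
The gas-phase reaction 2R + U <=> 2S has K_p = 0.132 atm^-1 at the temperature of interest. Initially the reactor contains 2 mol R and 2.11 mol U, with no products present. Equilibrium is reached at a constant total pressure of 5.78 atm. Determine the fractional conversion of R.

X = 0.373

Basis: 2 mol R initially; let X = conversion of R. Extent ξ = X.
Species balance: n_R = 2 − 2X; n_U = 2.11 − X; n_S = 2X.
Summing: n_T = 4.11 − X.
y_i = n_i/n_T, p_i = y_i·P. K_p = p_S^2 / (p_R^2 p_U).
This yields a degree-3 equation in X; solving on (0,1), X = 0.373.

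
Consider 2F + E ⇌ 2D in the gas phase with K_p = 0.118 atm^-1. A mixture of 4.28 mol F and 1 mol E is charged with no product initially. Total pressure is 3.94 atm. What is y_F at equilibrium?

Take 1 mol E as basis and let X be its fractional conversion, so ξ = X.
Mole table: n_F = 4.28 − 2X; n_E = 1 − X; n_D = 2X.
Total moles n_T = 5.28 − X.
With p_i = (n_i/n_T)P, K_p = p_D^2 / (p_F^2 p_E).
Equating to 0.118 atm^-1 and solving on 0 < X < 1: X = 0.410.
Then n_F = 3.46, n_T = 4.87, so y_F = 0.710.

y_F = 0.710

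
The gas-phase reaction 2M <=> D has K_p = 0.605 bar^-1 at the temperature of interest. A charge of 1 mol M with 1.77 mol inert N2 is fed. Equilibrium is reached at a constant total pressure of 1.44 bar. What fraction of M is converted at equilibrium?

X = 0.314

Let X = conversion of M (basis 1 mol M); extent of reaction ξ = 0.5X.
Species balance: n_M = 1 − X; n_D = 0.5X; n_I = 1.77 (inert).
n_T = Σnᵢ = 2.77 − 0.5X.
Mole fractions y_i = n_i/n_T; K_p = p_D / (p_M^2) with p_i = y_i·P.
This yields a degree-2 equation in X; solving on (0,1), X = 0.314.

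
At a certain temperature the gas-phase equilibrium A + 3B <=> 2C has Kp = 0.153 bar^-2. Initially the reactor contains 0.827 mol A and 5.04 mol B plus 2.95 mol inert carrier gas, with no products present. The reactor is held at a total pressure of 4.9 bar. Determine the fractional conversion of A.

Let X = conversion of A (basis 0.827 mol A); extent of reaction ξ = 0.827X.
Moles: n_A = 0.827 − 0.827X; n_B = 5.04 − 2.48X; n_C = 1.65X; n_I = 2.95 (inert).
Summing: n_T = 8.82 − 1.65X.
Mole fractions y_i = n_i/n_T; Kp = p_C^2 / (p_A p_B^3) with p_i = y_i·P.
This yields a degree-4 equation in X; solving on (0,1), X = 0.586.

X = 0.586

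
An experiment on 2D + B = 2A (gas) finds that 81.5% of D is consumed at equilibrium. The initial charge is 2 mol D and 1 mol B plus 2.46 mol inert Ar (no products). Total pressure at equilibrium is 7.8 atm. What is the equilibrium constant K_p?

Let X = conversion of D (basis 2 mol D); extent of reaction ξ = X.
At extent ξ: n_D = 2 − 2X; n_B = 1 − X; n_A = 2X; n_I = 2.46 (inert).
Summing: n_T = 5.46 − X.
At X = 0.815: n_D = 0.37, n_B = 0.185, n_A = 1.63, n_T = 4.64.
p_i = (n_i/n_T)·P. K_p = p_A^2 / (p_D^2 p_B) = 62.5 atm^-1.

K_p = 62.5 atm^-1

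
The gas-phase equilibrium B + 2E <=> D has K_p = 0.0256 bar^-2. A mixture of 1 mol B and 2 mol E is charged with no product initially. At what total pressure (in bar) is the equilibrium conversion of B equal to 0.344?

Let X = conversion of B (basis 1 mol B); extent of reaction ξ = X.
Mole table: n_B = 1 − X; n_E = 2 − 2X; n_D = X.
n_T = Σnᵢ = 3 − 2X.
K_p = p_D / (p_B p_E^2) with p_i = (n_i/n_T)·P.
At X = 0.344: the mole-fraction product g(X) = Π y_i^ν_i = 1.628. Since K_p = g(X)·P^{-2}, P = (g/K_p)^(1/2) = (1.628/0.0256)^(1/2) = 7.98 bar.

P = 7.98 bar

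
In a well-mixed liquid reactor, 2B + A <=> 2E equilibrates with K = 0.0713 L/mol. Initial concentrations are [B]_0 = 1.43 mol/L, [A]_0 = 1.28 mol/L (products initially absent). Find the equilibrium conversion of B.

Let X = conversion of B; extent ξ = 1.43X/2 mol/L.
Concentrations: [B] = 1.43 − 1.43X; [A] = 1.28 − 0.715X; [E] = 1.43X.
K = [E]^2 / ([B]^2 [A]).
Equating to 0.0713 L/mol: the physical root is X = 0.221.

X = 0.221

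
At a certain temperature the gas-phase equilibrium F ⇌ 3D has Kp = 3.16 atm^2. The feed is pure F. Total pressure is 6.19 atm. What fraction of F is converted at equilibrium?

X = 0.165

Basis: 1 mol F initially; let X = conversion of F. Extent ξ = X.
Mole table: n_F = 1 − X; n_D = 3X.
Total moles n_T = 1 + 2X.
y_i = n_i/n_T, p_i = y_i·P. Kp = p_D^3 / (p_F).
Setting this equal to 3.16 atm^2 and taking the physical root (0 < X < 1) gives X = 0.165.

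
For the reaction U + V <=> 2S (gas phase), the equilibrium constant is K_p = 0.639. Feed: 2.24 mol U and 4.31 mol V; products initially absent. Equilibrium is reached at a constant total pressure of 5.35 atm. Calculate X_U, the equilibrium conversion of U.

X = 0.388

Let X = conversion of U (basis 2.24 mol U); extent of reaction ξ = 2.24X.
Moles: n_U = 2.24 − 2.24X; n_V = 4.31 − 2.24X; n_S = 4.48X.
n_T stays at 6.55 (no change in mole number).
With p_i = (n_i/n_T)P, K_p = p_S^2 / (p_U p_V).
Equating to 0.639 and solving on 0 < X < 1: X = 0.388.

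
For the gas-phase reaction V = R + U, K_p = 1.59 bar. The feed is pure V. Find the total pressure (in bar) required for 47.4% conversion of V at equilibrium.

P = 5.49 bar

Take 1 mol V as basis and let X be its fractional conversion, so ξ = X.
Mole table: n_V = 1 − X; n_R = X; n_U = X.
Summing: n_T = 1 + X.
K_p = p_R p_U / (p_V) with p_i = (n_i/n_T)·P.
At X = 0.474: the mole-fraction product g(X) = Π y_i^ν_i = 0.2898. Since K_p = g(X)·P^{1}, P = (K_p/g)^(1/1) = (1.59/0.2898)^(1/1) = 5.49 bar.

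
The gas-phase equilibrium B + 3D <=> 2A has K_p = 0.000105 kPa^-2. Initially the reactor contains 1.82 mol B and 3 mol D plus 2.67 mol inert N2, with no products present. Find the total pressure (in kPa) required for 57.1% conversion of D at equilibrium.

P = 434 kPa

Basis: 3 mol D initially; let X = conversion of D. Extent ξ = X.
Mole table: n_B = 1.82 − X; n_D = 3 − 3X; n_A = 2X; n_I = 2.67 (inert).
Total moles n_T = 7.49 − 2X.
K_p = p_A^2 / (p_B p_D^3) with p_i = (n_i/n_T)·P.
At X = 0.571: the mole-fraction product g(X) = Π y_i^ν_i = 19.74. Since K_p = g(X)·P^{-2}, P = (g/K_p)^(1/2) = (19.74/0.000105)^(1/2) = 434 kPa.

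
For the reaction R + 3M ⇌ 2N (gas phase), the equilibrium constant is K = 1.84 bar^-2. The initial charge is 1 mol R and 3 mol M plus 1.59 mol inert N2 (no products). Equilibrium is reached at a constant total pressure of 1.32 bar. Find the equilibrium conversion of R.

Basis: 1 mol R initially; let X = conversion of R. Extent ξ = X.
At extent ξ: n_R = 1 − X; n_M = 3 − 3X; n_N = 2X; n_I = 1.59 (inert).
Total moles n_T = 5.59 − 2X.
Mole fractions y_i = n_i/n_T; K = p_N^2 / (p_R p_M^3) with p_i = y_i·P.
Equating to 1.84 bar^-2 and solving on 0 < X < 1: X = 0.375.

X = 0.375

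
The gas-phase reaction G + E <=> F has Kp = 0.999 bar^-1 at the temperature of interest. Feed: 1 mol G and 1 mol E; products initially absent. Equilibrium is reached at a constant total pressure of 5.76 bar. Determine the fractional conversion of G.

Let X = conversion of G (basis 1 mol G); extent of reaction ξ = X.
Mole table: n_G = 1 − X; n_E = 1 − X; n_F = X.
n_T = Σnᵢ = 2 − X.
y_i = n_i/n_T, p_i = y_i·P. Kp = p_F / (p_G p_E).
Equating to 0.999 bar^-1 and solving on 0 < X < 1: X = 0.615.

X = 0.615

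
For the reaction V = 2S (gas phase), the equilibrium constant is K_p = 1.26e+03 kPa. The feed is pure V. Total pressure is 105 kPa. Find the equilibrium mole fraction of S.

Take 1 mol V as basis and let X be its fractional conversion, so ξ = X.
Species balance: n_V = 1 − X; n_S = 2X.
Summing: n_T = 1 + X.
Mole fractions y_i = n_i/n_T; K_p = p_S^2 / (p_V) with p_i = y_i·P.
Equating to 1.26e+03 kPa and solving on 0 < X < 1: X = 0.866.
Then n_S = 1.73, n_T = 1.87, so y_S = 0.928.

y_S = 0.928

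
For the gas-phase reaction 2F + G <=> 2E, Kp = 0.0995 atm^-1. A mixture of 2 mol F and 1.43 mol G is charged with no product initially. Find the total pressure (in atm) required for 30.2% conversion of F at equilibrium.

P = 5.22 atm

Basis: 2 mol F initially; let X = conversion of F. Extent ξ = X.
Mole table: n_F = 2 − 2X; n_G = 1.43 − X; n_E = 2X.
n_T = Σnᵢ = 3.43 − X.
Kp = p_E^2 / (p_F^2 p_G) with p_i = (n_i/n_T)·P.
At X = 0.302: the mole-fraction product g(X) = Π y_i^ν_i = 0.5191. Since Kp = g(X)·P^{-1}, P = (g/Kp)^(1/1) = (0.5191/0.0995)^(1/1) = 5.22 atm.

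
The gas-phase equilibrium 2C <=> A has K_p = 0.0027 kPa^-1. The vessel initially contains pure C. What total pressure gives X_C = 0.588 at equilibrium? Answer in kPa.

P = 453 kPa

Basis: 1 mol C initially; let X = conversion of C. Extent ξ = 0.5X.
Mole table: n_C = 1 − X; n_A = 0.5X.
Total moles n_T = 1 − 0.5X.
K_p = p_A / (p_C^2) with p_i = (n_i/n_T)·P.
At X = 0.588: the mole-fraction product g(X) = Π y_i^ν_i = 1.223. Since K_p = g(X)·P^{-1}, P = (g/K_p)^(1/1) = (1.223/0.0027)^(1/1) = 453 kPa.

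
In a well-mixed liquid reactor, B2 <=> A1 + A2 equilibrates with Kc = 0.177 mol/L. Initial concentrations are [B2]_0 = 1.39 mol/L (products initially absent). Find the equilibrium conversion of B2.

Let X = conversion of B2; extent ξ = 1.39·X mol/L.
Concentrations: [B2] = 1.39 − 1.39X; [A1] = 1.39X; [A2] = 1.39X.
Kc = [A1] [A2] / ([B2]).
Equating to 0.177 mol/L: the physical root is X = 0.299.

X = 0.299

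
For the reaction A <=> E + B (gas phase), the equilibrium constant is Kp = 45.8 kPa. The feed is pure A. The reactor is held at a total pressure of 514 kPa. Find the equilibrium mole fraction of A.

y_A = 0.555

Let X = conversion of A (basis 1 mol A); extent of reaction ξ = X.
At extent ξ: n_A = 1 − X; n_E = X; n_B = X.
Total moles n_T = 1 + X.
y_i = n_i/n_T, p_i = y_i·P. Kp = p_E p_B / (p_A).
Substituting and setting equal to 45.8 kPa gives a polynomial in X; the root in (0,1) is X = 0.286.
Then n_A = 0.714, n_T = 1.29, so y_A = 0.555.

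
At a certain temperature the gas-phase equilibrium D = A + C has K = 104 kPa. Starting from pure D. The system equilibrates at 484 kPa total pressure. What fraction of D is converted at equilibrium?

Basis: 1 mol D initially; let X = conversion of D. Extent ξ = X.
Moles: n_D = 1 − X; n_A = X; n_C = X.
n_T = Σnᵢ = 1 + X.
With p_i = (n_i/n_T)P, K = p_A p_C / (p_D).
Setting this equal to 104 kPa and taking the physical root (0 < X < 1) gives X = 0.421.

X = 0.421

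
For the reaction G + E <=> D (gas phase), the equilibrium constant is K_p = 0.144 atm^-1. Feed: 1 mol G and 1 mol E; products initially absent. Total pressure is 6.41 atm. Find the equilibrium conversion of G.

Take 1 mol G as basis and let X be its fractional conversion, so ξ = X.
Mole table: n_G = 1 − X; n_E = 1 − X; n_D = X.
n_T = Σnᵢ = 2 − X.
y_i = n_i/n_T, p_i = y_i·P. K_p = p_D / (p_G p_E).
This yields a degree-2 equation in X; solving on (0,1), X = 0.279.

X = 0.279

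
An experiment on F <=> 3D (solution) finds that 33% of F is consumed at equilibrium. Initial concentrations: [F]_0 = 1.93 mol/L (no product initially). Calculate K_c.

Let X = conversion of F.
Concentrations: [F] = 1.93 − 1.93X; [D] = 5.79X.
At X = 0.33: [F] = 1.29, [D] = 1.91.
K_c = [D]^3 / ([F]) = 5.39 (mol/L)^2.

K_c = 5.39 (mol/L)^2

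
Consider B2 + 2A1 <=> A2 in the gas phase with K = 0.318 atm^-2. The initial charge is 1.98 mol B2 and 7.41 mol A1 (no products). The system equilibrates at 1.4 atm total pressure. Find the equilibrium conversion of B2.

Let X = conversion of B2 (basis 1.98 mol B2); extent of reaction ξ = 1.98X.
At extent ξ: n_B2 = 1.98 − 1.98X; n_A1 = 7.41 − 3.96X; n_A2 = 1.98X.
Summing: n_T = 9.39 − 3.96X.
Mole fractions y_i = n_i/n_T; K = p_A2 / (p_B2 p_A1^2) with p_i = y_i·P.
This yields a degree-3 equation in X; solving on (0,1), X = 0.266.

X = 0.266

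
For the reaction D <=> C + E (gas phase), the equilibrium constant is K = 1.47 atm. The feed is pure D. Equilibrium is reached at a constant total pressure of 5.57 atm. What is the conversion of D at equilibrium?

Take 1 mol D as basis and let X be its fractional conversion, so ξ = X.
At extent ξ: n_D = 1 − X; n_C = X; n_E = X.
Total moles n_T = 1 + X.
Mole fractions y_i = n_i/n_T; K = p_C p_E / (p_D) with p_i = y_i·P.
Equating to 1.47 atm and solving on 0 < X < 1: X = 0.457.

X = 0.457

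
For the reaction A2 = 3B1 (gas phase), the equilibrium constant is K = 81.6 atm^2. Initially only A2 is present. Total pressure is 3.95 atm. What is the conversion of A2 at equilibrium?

Let X = conversion of A2 (basis 1 mol A2); extent of reaction ξ = X.
Mole table: n_A2 = 1 − X; n_B1 = 3X.
n_T = Σnᵢ = 1 + 2X.
Mole fractions y_i = n_i/n_T; K = p_B1^3 / (p_A2) with p_i = y_i·P.
Setting this equal to 81.6 atm^2 and taking the physical root (0 < X < 1) gives X = 0.696.

X = 0.696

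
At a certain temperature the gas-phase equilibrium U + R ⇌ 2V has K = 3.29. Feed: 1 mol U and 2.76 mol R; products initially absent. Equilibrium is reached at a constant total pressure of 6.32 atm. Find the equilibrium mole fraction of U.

y_U = 0.078

Take 1 mol U as basis and let X be its fractional conversion, so ξ = X.
At extent ξ: n_U = 1 − X; n_R = 2.76 − X; n_V = 2X.
Since Δν = 0, n_T = 3.76 throughout.
Mole fractions y_i = n_i/n_T; K = p_V^2 / (p_U p_R) with p_i = y_i·P.
This yields a degree-2 equation in X; solving on (0,1), X = 0.705.
Then n_U = 0.295, n_T = 3.76, so y_U = 0.078.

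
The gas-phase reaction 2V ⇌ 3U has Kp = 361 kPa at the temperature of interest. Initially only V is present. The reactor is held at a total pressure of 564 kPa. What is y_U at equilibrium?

y_U = 0.525

Basis: 1 mol V initially; let X = conversion of V. Extent ξ = 0.5X.
Mole table: n_V = 1 − X; n_U = 1.5X.
Summing: n_T = 1 + 0.5X.
y_i = n_i/n_T, p_i = y_i·P. Kp = p_U^3 / (p_V^2).
Setting this equal to 361 kPa and taking the physical root (0 < X < 1) gives X = 0.424.
Then n_U = 0.636, n_T = 1.21, so y_U = 0.525.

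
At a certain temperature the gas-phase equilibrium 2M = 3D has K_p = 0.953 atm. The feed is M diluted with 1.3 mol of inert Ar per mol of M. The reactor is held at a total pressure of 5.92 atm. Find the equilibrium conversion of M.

X = 0.363

Let X = conversion of M (basis 1 mol M); extent of reaction ξ = 0.5X.
Species balance: n_M = 1 − X; n_D = 1.5X; n_I = 1.3 (inert).
Summing: n_T = 2.3 + 0.5X.
Mole fractions y_i = n_i/n_T; K_p = p_D^3 / (p_M^2) with p_i = y_i·P.
Equating to 0.953 atm and solving on 0 < X < 1: X = 0.363.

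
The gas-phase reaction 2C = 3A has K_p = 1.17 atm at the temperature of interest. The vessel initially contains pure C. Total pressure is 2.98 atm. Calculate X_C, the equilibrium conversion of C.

Let X = conversion of C (basis 1 mol C); extent of reaction ξ = 0.5X.
Moles: n_C = 1 − X; n_A = 1.5X.
n_T = Σnᵢ = 1 + 0.5X.
Mole fractions y_i = n_i/n_T; K_p = p_A^3 / (p_C^2) with p_i = y_i·P.
Setting this equal to 1.17 atm and taking the physical root (0 < X < 1) gives X = 0.377.

X = 0.377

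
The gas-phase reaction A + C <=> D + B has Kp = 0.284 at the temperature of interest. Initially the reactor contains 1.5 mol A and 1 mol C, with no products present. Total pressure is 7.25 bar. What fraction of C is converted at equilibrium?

X = 0.421

Basis: 1 mol C initially; let X = conversion of C. Extent ξ = X.
At extent ξ: n_A = 1.5 − X; n_C = 1 − X; n_D = X; n_B = X.
Since Δν = 0, n_T = 2.5 throughout.
y_i = n_i/n_T, p_i = y_i·P. Kp = p_D p_B / (p_A p_C).
Equating to 0.284 and solving on 0 < X < 1: X = 0.421.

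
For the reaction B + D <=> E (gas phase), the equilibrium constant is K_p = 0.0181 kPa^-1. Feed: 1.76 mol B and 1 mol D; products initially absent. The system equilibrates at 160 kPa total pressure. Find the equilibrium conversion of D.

Take 1 mol D as basis and let X be its fractional conversion, so ξ = X.
Mole table: n_B = 1.76 − X; n_D = 1 − X; n_E = X.
n_T = Σnᵢ = 2.76 − X.
y_i = n_i/n_T, p_i = y_i·P. K_p = p_E / (p_B p_D).
Setting this equal to 0.0181 kPa^-1 and taking the physical root (0 < X < 1) gives X = 0.608.

X = 0.608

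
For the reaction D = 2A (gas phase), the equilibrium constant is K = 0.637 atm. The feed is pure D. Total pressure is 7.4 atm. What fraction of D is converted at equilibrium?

Basis: 1 mol D initially; let X = conversion of D. Extent ξ = X.
Moles: n_D = 1 − X; n_A = 2X.
n_T = Σnᵢ = 1 + X.
y_i = n_i/n_T, p_i = y_i·P. K = p_A^2 / (p_D).
Setting this equal to 0.637 atm and taking the physical root (0 < X < 1) gives X = 0.145.

X = 0.145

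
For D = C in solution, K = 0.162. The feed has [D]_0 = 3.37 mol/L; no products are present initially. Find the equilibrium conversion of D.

Let X = conversion of D; extent ξ = 3.37·X mol/L.
Concentrations: [D] = 3.37 − 3.37X; [C] = 3.37X.
K = [C] / ([D]).
Setting equal to 0.162 and solving for X on (0,1) gives X = 0.139.

X = 0.139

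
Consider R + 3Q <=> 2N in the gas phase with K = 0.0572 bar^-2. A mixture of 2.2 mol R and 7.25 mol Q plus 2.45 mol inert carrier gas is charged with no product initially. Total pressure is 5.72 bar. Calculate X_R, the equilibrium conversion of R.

Let X = conversion of R (basis 2.2 mol R); extent of reaction ξ = 2.2X.
Mole table: n_R = 2.2 − 2.2X; n_Q = 7.25 − 6.6X; n_N = 4.4X; n_I = 2.45 (inert).
Total moles n_T = 11.9 − 4.4X.
y_i = n_i/n_T, p_i = y_i·P. K = p_N^2 / (p_R p_Q^3).
Setting this equal to 0.0572 bar^-2 and taking the physical root (0 < X < 1) gives X = 0.373.

X = 0.373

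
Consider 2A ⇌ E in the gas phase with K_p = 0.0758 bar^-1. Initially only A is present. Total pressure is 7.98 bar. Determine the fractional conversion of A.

X = 0.459

Basis: 1 mol A initially; let X = conversion of A. Extent ξ = 0.5X.
Moles: n_A = 1 − X; n_E = 0.5X.
Summing: n_T = 1 − 0.5X.
Mole fractions y_i = n_i/n_T; K_p = p_E / (p_A^2) with p_i = y_i·P.
This yields a degree-2 equation in X; solving on (0,1), X = 0.459.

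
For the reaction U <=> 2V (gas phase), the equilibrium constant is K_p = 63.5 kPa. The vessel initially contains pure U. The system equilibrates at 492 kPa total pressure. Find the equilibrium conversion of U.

X = 0.177

Let X = conversion of U (basis 1 mol U); extent of reaction ξ = X.
Mole table: n_U = 1 − X; n_V = 2X.
Total moles n_T = 1 + X.
y_i = n_i/n_T, p_i = y_i·P. K_p = p_V^2 / (p_U).
Setting this equal to 63.5 kPa and taking the physical root (0 < X < 1) gives X = 0.177.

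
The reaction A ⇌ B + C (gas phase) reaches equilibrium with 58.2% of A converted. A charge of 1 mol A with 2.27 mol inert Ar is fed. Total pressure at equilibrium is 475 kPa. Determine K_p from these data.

Let X = conversion of A (basis 1 mol A); extent of reaction ξ = X.
Species balance: n_A = 1 − X; n_B = X; n_C = X; n_I = 2.27 (inert).
Total moles n_T = 3.27 + X.
At X = 0.582: n_A = 0.418, n_B = 0.582, n_C = 0.582, n_T = 3.85.
p_i = (n_i/n_T)·P. K_p = p_B p_C / (p_A) = 99.9 kPa.

K_p = 99.9 kPa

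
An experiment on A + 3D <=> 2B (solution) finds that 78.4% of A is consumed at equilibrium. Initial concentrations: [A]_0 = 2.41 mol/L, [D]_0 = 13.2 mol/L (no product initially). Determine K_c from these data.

Let X = conversion of A.
Concentrations: [A] = 2.41 − 2.41X; [D] = 13.2 − 7.23X; [B] = 4.82X.
At X = 0.784: [A] = 0.521, [D] = 7.53, [B] = 3.78.
K_c = [B]^2 / ([A] [D]^3) = 0.0642 (mol/L)^-2.

K_c = 0.0642 (mol/L)^-2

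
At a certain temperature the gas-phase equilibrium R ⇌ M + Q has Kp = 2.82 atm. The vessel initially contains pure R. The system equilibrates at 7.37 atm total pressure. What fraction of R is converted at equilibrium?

X = 0.526

Take 1 mol R as basis and let X be its fractional conversion, so ξ = X.
Species balance: n_R = 1 − X; n_M = X; n_Q = X.
Summing: n_T = 1 + X.
With p_i = (n_i/n_T)P, Kp = p_M p_Q / (p_R).
Equating to 2.82 atm and solving on 0 < X < 1: X = 0.526.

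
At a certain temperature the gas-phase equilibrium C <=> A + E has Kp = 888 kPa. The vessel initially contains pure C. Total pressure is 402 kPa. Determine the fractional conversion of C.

X = 0.830

Take 1 mol C as basis and let X be its fractional conversion, so ξ = X.
Moles: n_C = 1 − X; n_A = X; n_E = X.
Total moles n_T = 1 + X.
With p_i = (n_i/n_T)P, Kp = p_A p_E / (p_C).
Setting this equal to 888 kPa and taking the physical root (0 < X < 1) gives X = 0.830.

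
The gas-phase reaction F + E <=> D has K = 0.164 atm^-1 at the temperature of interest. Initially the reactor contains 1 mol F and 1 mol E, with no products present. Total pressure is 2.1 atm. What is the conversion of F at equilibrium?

X = 0.138

Take 1 mol F as basis and let X be its fractional conversion, so ξ = X.
Mole table: n_F = 1 − X; n_E = 1 − X; n_D = X.
Summing: n_T = 2 − X.
Mole fractions y_i = n_i/n_T; K = p_D / (p_F p_E) with p_i = y_i·P.
Equating to 0.164 atm^-1 and solving on 0 < X < 1: X = 0.138.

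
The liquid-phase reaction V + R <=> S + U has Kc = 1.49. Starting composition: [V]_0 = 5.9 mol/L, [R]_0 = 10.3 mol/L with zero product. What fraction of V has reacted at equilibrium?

Let X = conversion of V; extent ξ = 5.9·X mol/L.
Concentrations: [V] = 5.9 − 5.9X; [R] = 10.3 − 5.9X; [S] = 5.9X; [U] = 5.9X.
Kc = [S] [U] / ([V] [R]).
This equals 1.49 at X = 0.693 (the root in 0 < X < 1).

X = 0.693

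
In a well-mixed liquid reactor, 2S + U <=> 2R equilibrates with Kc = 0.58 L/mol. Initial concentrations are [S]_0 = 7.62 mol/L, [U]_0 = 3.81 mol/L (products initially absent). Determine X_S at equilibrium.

X = 0.510

Let X = conversion of S; extent ξ = 7.62X/2 mol/L.
Concentrations: [S] = 7.62 − 7.62X; [U] = 3.81 − 3.81X; [R] = 7.62X.
Kc = [R]^2 / ([S]^2 [U]).
Equating to 0.58 L/mol: the physical root is X = 0.510.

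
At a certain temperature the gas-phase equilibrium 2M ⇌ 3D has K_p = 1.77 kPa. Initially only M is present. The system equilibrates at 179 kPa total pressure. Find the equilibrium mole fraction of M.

Let X = conversion of M (basis 1 mol M); extent of reaction ξ = 0.5X.
Moles: n_M = 1 − X; n_D = 1.5X.
Summing: n_T = 1 + 0.5X.
With p_i = (n_i/n_T)P, K_p = p_D^3 / (p_M^2).
Equating to 1.77 kPa and solving on 0 < X < 1: X = 0.133.
Then n_M = 0.867, n_T = 1.07, so y_M = 0.813.

y_M = 0.813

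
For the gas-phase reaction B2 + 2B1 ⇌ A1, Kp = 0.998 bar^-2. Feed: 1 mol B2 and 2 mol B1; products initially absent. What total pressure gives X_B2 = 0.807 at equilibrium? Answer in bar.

P = 7.35 bar

Take 1 mol B2 as basis and let X be its fractional conversion, so ξ = X.
Moles: n_B2 = 1 − X; n_B1 = 2 − 2X; n_A1 = X.
Total moles n_T = 3 − 2X.
Kp = p_A1 / (p_B2 p_B1^2) with p_i = (n_i/n_T)·P.
At X = 0.807: the mole-fraction product g(X) = Π y_i^ν_i = 53.91. Since Kp = g(X)·P^{-2}, P = (g/Kp)^(1/2) = (53.91/0.998)^(1/2) = 7.35 bar.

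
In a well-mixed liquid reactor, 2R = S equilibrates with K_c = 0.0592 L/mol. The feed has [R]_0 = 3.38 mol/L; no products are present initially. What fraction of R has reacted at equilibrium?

X = 0.235

Let X = conversion of R; extent ξ = 3.38X/2 mol/L.
Concentrations: [R] = 3.38 − 3.38X; [S] = 1.69X.
K_c = [S] / ([R]^2).
Solving K_c = 0.0592 for X ∈ (0,1): X = 0.235.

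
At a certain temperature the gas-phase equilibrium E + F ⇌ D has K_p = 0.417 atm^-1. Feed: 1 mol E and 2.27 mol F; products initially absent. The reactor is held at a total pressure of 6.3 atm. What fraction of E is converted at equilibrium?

X = 0.621

Basis: 1 mol E initially; let X = conversion of E. Extent ξ = X.
Mole table: n_E = 1 − X; n_F = 2.27 − X; n_D = X.
n_T = Σnᵢ = 3.27 − X.
Mole fractions y_i = n_i/n_T; K_p = p_D / (p_E p_F) with p_i = y_i·P.
Substituting and setting equal to 0.417 atm^-1 gives a polynomial in X; the root in (0,1) is X = 0.621.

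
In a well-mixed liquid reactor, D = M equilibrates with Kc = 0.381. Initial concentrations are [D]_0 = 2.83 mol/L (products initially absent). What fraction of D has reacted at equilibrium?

Let X = conversion of D; extent ξ = 2.83·X mol/L.
Concentrations: [D] = 2.83 − 2.83X; [M] = 2.83X.
Kc = [M] / ([D]).
Solving Kc = 0.381 for X ∈ (0,1): X = 0.276.

X = 0.276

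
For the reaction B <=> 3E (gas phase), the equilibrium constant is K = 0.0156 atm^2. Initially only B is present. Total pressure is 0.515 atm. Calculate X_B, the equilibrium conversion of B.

X = 0.146

Basis: 1 mol B initially; let X = conversion of B. Extent ξ = X.
Species balance: n_B = 1 − X; n_E = 3X.
n_T = Σnᵢ = 1 + 2X.
y_i = n_i/n_T, p_i = y_i·P. K = p_E^3 / (p_B).
Substituting and setting equal to 0.0156 atm^2 gives a polynomial in X; the root in (0,1) is X = 0.146.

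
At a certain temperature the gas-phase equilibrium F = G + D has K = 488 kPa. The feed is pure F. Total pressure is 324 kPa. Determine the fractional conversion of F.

Take 1 mol F as basis and let X be its fractional conversion, so ξ = X.
Mole table: n_F = 1 − X; n_G = X; n_D = X.
Total moles n_T = 1 + X.
y_i = n_i/n_T, p_i = y_i·P. K = p_G p_D / (p_F).
This yields a degree-2 equation in X; solving on (0,1), X = 0.775.

X = 0.775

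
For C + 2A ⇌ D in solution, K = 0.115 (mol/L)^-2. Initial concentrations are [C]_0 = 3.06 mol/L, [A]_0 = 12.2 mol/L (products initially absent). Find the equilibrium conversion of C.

X = 0.849

Let X = conversion of C; extent ξ = 3.06·X mol/L.
Concentrations: [C] = 3.06 − 3.06X; [A] = 12.2 − 6.12X; [D] = 3.06X.
K = [D] / ([C] [A]^2).
Setting equal to 0.115 and solving for X on (0,1) gives X = 0.849.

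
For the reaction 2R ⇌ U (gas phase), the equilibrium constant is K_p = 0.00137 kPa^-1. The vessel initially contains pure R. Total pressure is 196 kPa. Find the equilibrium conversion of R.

X = 0.306

Take 1 mol R as basis and let X be its fractional conversion, so ξ = 0.5X.
Species balance: n_R = 1 − X; n_U = 0.5X.
Summing: n_T = 1 − 0.5X.
Mole fractions y_i = n_i/n_T; K_p = p_U / (p_R^2) with p_i = y_i·P.
Setting this equal to 0.00137 kPa^-1 and taking the physical root (0 < X < 1) gives X = 0.306.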